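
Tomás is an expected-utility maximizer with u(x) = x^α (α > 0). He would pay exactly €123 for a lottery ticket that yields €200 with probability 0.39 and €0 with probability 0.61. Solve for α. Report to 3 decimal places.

EU(lottery) = 0.39·200^α + 0.61·0 = 0.39·200^α.
Setting u(123) equal to that: 123^α = 0.39·200^α ⇒ (123/200)^α = 0.39.
Take logs: α = ln 0.39 / ln(123/200) ≈ 1.93694.

α ≈ 1.937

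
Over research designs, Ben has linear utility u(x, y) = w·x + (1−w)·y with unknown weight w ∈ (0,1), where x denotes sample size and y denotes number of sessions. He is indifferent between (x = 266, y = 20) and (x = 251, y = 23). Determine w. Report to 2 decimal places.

Indifference: w·266 + (1−w)·20 = w·251 + (1−w)·23.
Rearranging, 15·w − 3·(1−w) = 0.
The marginal rate of substitution is 3/15, so w = 3/(15+3) = 0.17.

w = 0.17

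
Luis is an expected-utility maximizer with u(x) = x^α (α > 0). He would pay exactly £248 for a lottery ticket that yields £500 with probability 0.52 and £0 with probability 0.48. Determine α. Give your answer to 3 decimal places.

The lottery's expected utility is 0.52·u(500) + 0.48·u(0) = 0.52·500^α (since u(0) = 0 for α > 0).
Equating: 248^α = 0.52·500^α, i.e. 0.4960^α = 0.52.
α = ln(0.52) / ln(248/500) = -0.653926/-0.701179 ≈ 0.933.

α ≈ 0.933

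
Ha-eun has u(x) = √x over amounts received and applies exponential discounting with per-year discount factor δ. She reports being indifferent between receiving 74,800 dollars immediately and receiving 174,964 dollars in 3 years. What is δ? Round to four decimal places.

The payoff in 3 years is discounted by δ^3, so u(74800) = δ^3·u(174964) and δ^3 = u(74800)/u(174964).
With u(x) = √x: δ^3 = √74800/√174964 = √(74800/174964) = 0.65385.
Taking the cube root: δ = 0.65385^(1/3) ≈ 0.8679.

δ ≈ 0.8679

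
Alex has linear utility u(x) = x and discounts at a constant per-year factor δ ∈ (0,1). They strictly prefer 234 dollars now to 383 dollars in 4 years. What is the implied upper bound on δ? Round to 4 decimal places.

δ < 0.8841

Under u(x) = x this choice says 234 > δ^4·383.
Hence δ^4 < 234/383 = 0.61097, and x ↦ x^(1/4) is increasing on (0,∞).
δ < (234/383)^(1/4) ≈ 0.8841.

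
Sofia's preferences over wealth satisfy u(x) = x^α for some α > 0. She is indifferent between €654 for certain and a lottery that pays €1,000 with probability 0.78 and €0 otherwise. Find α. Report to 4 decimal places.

α ≈ 0.5851

EU(lottery) = 0.78·1000^α + 0.22·0 = 0.78·1000^α.
Equating: 654^α = 0.78·1000^α, i.e. 0.6540^α = 0.78.
Taking logs: α·ln(654/1000) = ln(0.78), so α = -0.2484614 / -0.4246479 ≈ 0.5851.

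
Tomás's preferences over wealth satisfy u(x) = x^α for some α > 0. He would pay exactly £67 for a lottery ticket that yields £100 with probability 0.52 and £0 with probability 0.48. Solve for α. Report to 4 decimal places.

α ≈ 1.6329

The lottery's expected utility is 0.52·u(100) + 0.48·u(0) = 0.52·100^α (since u(0) = 0 for α > 0).
Indifference: 67^α = 0.52·100^α, so (67/100)^α = 0.52.
Take logs: α = ln 0.52 / ln(67/100) ≈ 1.632867.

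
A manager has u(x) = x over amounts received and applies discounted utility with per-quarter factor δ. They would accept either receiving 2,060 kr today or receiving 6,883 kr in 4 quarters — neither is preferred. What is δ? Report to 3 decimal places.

δ ≈ 0.740

The payoff in 4 quarters is discounted by δ^4, so u(2060) = δ^4·u(6883) and δ^4 = u(2060)/u(6883).
With u(x) = x: δ^4 = 2060/6883 = 0.29929.
So δ = 0.29929^(1/4) ≈ 0.740.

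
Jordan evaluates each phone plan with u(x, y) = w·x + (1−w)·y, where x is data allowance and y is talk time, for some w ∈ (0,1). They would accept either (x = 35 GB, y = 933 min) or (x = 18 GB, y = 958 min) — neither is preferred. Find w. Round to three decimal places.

Equating utilities: w·35 + (1−w)·933 = w·18 + (1−w)·958.
w·(35−18) = (1−w)·(958−933), i.e. w·17 = (1−w)·25.
The marginal rate of substitution is 25/17, so w = 25/(17+25) = 0.595.

w = 0.595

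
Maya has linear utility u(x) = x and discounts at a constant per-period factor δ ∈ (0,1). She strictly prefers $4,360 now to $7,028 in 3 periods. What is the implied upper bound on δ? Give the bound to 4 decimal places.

δ < 0.8529

The preference means 4360 > δ^3·7028.
Dividing by 7028: δ^3 < 0.62038. Both sides are positive, so the cube root keeps the direction.
δ < (4360/7028)^(1/3) ≈ 0.8529.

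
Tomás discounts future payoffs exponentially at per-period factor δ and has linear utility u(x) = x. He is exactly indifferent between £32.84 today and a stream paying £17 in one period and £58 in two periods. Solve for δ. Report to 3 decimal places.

δ ≈ 0.620

Equating present values: 32.84 = 17δ + 58δ².
Rearranged: 58δ² + 17δ − 32.84 = 0.
δ = (−17 + √(17² + 4·58·32.84)) / (2·58) = (−17 + √7907.88) / 116 ≈ 0.620.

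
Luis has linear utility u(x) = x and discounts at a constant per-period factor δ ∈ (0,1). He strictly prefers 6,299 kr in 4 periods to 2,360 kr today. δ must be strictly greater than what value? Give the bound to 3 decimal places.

δ > 0.782

Under u(x) = x this choice says 2360 < δ^4·6299.
So δ^4 > 2360/6299 = 0.37466; taking the 4th root of both positive sides preserves the inequality.
δ > (2360/6299)^(1/4) ≈ 0.782.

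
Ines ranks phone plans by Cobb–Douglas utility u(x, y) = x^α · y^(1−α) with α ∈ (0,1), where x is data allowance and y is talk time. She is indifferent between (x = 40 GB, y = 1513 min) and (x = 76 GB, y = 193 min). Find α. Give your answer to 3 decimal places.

α ≈ 0.762

Set the two utilities equal: 40^α·1513^(1−α) = 76^α·193^(1−α).
Taking logs: α·ln 40 + (1−α)·ln 1513 = α·ln 76 + (1−α)·ln 193, i.e. α·-0.641854 = (1−α)·-2.059160.
So α/(1−α) = (-2.059160)/(-0.641854) = 3.208144, and α = 3.208144/4.208144 ≈ 0.762.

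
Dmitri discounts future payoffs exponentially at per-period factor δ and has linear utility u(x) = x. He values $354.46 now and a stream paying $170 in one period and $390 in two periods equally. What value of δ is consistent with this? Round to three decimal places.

The stream is worth 170δ + 390δ² today, so 170δ + 390δ² = 354.46.
So 390δ² + 170δ − 354.46 = 0.
By the quadratic formula (taking the positive root), δ = (−170 + √581857.60) / 780 ≈ 0.760.

δ ≈ 0.760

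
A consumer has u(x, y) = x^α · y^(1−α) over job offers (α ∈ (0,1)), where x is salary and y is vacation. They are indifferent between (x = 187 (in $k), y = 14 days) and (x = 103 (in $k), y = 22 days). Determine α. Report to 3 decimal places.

α ≈ 0.431

Set the two utilities equal: 187^α·14^(1−α) = 103^α·22^(1−α).
Rearrange to (187/103)^α = (22/14)^(1−α) and take logs: α·0.596380 = (1−α)·0.451985.
With A = 0.596380 and B = 0.451985: α·A = (1−α)·B, so α = B/(A+B) = 0.451985/1.048365 ≈ 0.431.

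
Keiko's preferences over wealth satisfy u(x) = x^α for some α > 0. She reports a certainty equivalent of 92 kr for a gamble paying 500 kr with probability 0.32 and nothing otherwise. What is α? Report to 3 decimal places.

Since u(0) = 0, the lottery's EU is 0.32·500^α.
Indifference: 92^α = 0.32·500^α, so (92/500)^α = 0.32.
α = ln(0.32) / ln(92/500) = -1.139434/-1.692820 ≈ 0.673.

α ≈ 0.673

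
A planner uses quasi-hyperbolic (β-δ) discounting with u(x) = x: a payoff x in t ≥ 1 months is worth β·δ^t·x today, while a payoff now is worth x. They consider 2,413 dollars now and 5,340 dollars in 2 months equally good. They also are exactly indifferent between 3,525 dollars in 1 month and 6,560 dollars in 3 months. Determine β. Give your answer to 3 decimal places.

Both payoffs in the second observation are in the future, so β drops out: δ^1·3525 = δ^3·6560 ⇒ δ^2 = 3525/6560 = 0.53735, so δ = 0.73304.
Substituting δ into 2413 = β·δ^2·5340: β = 2413/(2869.436) ≈ 0.841.

β ≈ 0.841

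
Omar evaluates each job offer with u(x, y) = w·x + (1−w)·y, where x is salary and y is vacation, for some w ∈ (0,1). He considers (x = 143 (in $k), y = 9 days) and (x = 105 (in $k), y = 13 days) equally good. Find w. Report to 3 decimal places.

w = 0.095

Indifference: w·143 + (1−w)·9 = w·105 + (1−w)·13.
w·(143−105) = (1−w)·(13−9), i.e. w·38 = (1−w)·4.
So w/(1−w) = 4/38 = 0.1053, giving w = 4/(38+4) = 0.095.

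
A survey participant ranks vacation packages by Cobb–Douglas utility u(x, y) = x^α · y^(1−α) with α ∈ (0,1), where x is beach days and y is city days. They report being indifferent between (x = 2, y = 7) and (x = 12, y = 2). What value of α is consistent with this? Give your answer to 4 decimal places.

α ≈ 0.4115

The Cobb–Douglas utilities coincide, so 2^α·7^(1−α) = 12^α·2^(1−α).
(2/12)^α = (2/7)^(1−α); take logs: α·ln(2/12) = (1−α)·ln(2/7), i.e. α·-1.7917595 = (1−α)·-1.2527630.
So α/(1−α) = (-1.2527630)/(-1.7917595) = 0.6991803, and α = 0.6991803/1.6991803 ≈ 0.4115.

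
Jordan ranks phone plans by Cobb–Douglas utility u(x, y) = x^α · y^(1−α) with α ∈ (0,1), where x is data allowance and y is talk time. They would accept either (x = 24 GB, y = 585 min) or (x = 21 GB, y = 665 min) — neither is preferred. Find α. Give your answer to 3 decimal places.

α ≈ 0.490

The Cobb–Douglas utilities coincide, so 24^α·585^(1−α) = 21^α·665^(1−α).
(24/21)^α = (665/585)^(1−α); take logs: α·ln(24/21) = (1−α)·ln(665/585), i.e. α·0.133531 = (1−α)·0.128175.
With A = 0.133531 and B = 0.128175: α·A = (1−α)·B, so α = B/(A+B) = 0.128175/0.261706 ≈ 0.490.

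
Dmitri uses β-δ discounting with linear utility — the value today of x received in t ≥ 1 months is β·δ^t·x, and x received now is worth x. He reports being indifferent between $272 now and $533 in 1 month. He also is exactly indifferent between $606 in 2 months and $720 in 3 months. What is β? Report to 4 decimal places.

β ≈ 0.6063

Both payoffs in the second observation are in the future, so β drops out: δ^2·606 = δ^3·720 ⇒ δ = 606/720 = 0.84167.
Substituting δ into 272 = β·δ·533: β = 272/(448.608) ≈ 0.6063.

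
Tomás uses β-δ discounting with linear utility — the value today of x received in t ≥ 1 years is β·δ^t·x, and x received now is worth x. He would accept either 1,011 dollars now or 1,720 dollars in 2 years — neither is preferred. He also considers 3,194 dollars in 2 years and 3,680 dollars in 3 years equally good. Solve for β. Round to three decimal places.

β ≈ 0.780

The second indifference involves only future payoffs, so β cancels: β·δ^2·3194 = β·δ^3·3680, giving δ = 3194/3680 = 0.86793.
Substituting δ into 1011 = β·δ^2·1720: β = 1011/(1295.695) ≈ 0.780.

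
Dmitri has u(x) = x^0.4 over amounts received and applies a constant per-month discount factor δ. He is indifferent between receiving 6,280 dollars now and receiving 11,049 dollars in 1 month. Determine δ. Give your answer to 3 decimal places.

δ ≈ 0.798

Equating discounted utilities: u(6280) = δ·u(11049) ⇒ δ = u(6280)/u(11049).
With u(x) = x^0.4: δ = 6280^0.4/11049^0.4 = (6280/11049)^0.4 = 0.79773.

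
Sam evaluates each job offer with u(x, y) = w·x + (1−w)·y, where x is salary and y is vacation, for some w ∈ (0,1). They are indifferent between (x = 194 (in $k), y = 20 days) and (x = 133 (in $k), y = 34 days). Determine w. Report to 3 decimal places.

w = 0.187

u(194,20) = u(133,34) means w·194 + (1−w)·20 = w·133 + (1−w)·34.
w·(194−133) = (1−w)·(34−20), i.e. w·61 = (1−w)·14.
The marginal rate of substitution is 14/61, so w = 14/(61+14) = 0.187.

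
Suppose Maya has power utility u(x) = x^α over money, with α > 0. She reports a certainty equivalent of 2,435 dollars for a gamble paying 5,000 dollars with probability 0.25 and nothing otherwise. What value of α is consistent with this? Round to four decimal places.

Since u(0) = 0, the lottery's EU is 0.25·5000^α.
Indifference: 2435^α = 0.25·5000^α, so (2435/5000)^α = 0.25.
Taking logs: α·ln(2435/5000) = ln(0.25), so α = -1.3862944 / -0.7194912 ≈ 1.9268.

α ≈ 1.9268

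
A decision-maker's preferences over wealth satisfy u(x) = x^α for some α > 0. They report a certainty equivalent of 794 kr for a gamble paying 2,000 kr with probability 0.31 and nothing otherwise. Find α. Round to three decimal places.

α ≈ 1.268

Since u(0) = 0, the lottery's EU is 0.31·2000^α.
Setting u(794) equal to that: 794^α = 0.31·2000^α ⇒ (794/2000)^α = 0.31.
Taking logs: α·ln(794/2000) = ln(0.31), so α = -1.171183 / -0.923819 ≈ 1.268.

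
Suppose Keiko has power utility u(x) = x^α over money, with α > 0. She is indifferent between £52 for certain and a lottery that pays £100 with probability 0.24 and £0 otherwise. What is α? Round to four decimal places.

α ≈ 2.1824

EU(lottery) = 0.24·100^α + 0.76·0 = 0.24·100^α.
Equating: 52^α = 0.24·100^α, i.e. 0.5200^α = 0.24.
α = ln(0.24) / ln(52/100) = -1.4271164/-0.6539265 ≈ 2.1824.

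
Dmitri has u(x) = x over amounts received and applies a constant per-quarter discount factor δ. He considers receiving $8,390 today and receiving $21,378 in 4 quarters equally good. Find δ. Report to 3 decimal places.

δ ≈ 0.791

Equating discounted utilities: u(8390) = δ^4·u(21378) ⇒ δ^4 = u(8390)/u(21378).
With u(x) = x: δ^4 = 8390/21378 = 0.39246.
Hence δ = (0.39246)^(1/4) = 0.79150.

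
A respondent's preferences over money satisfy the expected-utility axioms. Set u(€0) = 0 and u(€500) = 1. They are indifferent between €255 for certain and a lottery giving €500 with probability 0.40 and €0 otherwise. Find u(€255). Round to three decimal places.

0.400

The indifference gives u(€255) = 0.40·u(€500) + 0.60·u(€0) = 0.40·1 + 0.60·0 = 0.40.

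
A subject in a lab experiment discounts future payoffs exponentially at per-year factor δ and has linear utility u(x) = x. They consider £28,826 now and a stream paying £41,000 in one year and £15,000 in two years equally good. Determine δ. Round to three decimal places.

δ ≈ 0.580

Equating present values: 28826 = 41000δ + 15000δ².
Rearranged: 15000δ² + 41000δ − 28826 = 0.
δ = (−41000 + √(41000² + 4·15000·28826)) / (2·15000) = (−41000 + √3410560000.00) / 30000 ≈ 0.580.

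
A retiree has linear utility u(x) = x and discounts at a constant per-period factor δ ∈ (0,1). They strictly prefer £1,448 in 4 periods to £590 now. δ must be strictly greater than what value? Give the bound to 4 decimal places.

δ > 0.7990

Under u(x) = x this choice says 590 < δ^4·1448.
Hence δ^4 > 590/1448 = 0.40746, and x ↦ x^(1/4) is increasing on (0,∞).
δ > 0.40746^(1/4) = 0.7990.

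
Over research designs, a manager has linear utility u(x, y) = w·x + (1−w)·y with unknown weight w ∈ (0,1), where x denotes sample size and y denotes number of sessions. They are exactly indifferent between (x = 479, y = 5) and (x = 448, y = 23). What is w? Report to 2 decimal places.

u(479,5) = u(448,23) means w·479 + (1−w)·5 = w·448 + (1−w)·23.
Collecting terms: w·31 = (1−w)·18.
So w/(1−w) = 18/31 = 0.5806, giving w = 18/(31+18) = 0.37.

w = 0.37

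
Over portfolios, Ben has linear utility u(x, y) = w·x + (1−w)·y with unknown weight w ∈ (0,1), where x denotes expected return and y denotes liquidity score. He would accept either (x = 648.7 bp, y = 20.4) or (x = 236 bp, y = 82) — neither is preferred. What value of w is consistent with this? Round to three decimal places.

w = 0.130

Indifference: w·648.7 + (1−w)·20.4 = w·236 + (1−w)·82.
Collecting terms: w·412.7 = (1−w)·61.6.
Hence w = 61.6/(412.7+61.6) = 61.6/474.3 = 0.130.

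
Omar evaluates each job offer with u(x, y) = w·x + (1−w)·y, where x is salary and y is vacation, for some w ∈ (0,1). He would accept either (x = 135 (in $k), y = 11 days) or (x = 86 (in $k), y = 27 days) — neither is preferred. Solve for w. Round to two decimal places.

u(135,11) = u(86,27) means w·135 + (1−w)·11 = w·86 + (1−w)·27.
w·(135−86) = (1−w)·(27−11), i.e. w·49 = (1−w)·16.
So w/(1−w) = 16/49 = 0.3265, giving w = 16/(49+16) = 0.25.

w = 0.25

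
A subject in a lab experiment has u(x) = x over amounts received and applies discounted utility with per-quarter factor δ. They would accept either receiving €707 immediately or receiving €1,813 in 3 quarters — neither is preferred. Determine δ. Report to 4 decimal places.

δ ≈ 0.7306

Indifference means u(707) = δ^3 · u(1813), so δ^3 = u(707)/u(1813).
With u(x) = x: δ^3 = 707/1813 = 0.38996.
So δ = 0.38996^(1/3) ≈ 0.7306.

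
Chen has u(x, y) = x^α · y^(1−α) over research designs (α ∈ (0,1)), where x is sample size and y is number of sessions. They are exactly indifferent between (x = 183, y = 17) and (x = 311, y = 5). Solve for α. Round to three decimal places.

α ≈ 0.698

Set the two utilities equal: 183^α·17^(1−α) = 311^α·5^(1−α).
Rearrange to (183/311)^α = (5/17)^(1−α) and take logs: α·-0.530307 = (1−α)·-1.223775.
Thus α·(-1.754082) = -1.223775, so α = -1.223775/-1.754082 ≈ 0.698.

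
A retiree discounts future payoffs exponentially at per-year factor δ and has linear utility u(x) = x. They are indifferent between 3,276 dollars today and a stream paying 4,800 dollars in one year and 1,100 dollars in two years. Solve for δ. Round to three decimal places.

δ ≈ 0.600

Equating present values: 3276 = 4800δ + 1100δ².
That is, 1100δ² + 4800δ − 3276 = 0, a quadratic in δ.
By the quadratic formula (taking the positive root), δ = (−4800 + √37454400.00) / 2200 ≈ 0.600.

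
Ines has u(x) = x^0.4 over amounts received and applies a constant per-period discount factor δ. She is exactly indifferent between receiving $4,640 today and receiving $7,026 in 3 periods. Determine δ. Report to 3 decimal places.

Indifference means u(4640) = δ^3 · u(7026), so δ^3 = u(4640)/u(7026).
Since u(x) = x^0.4, δ^3 = (4640/7026)^0.4 = 0.66040^0.4 = 0.84708.
Taking the cube root: δ = 0.84708^(1/3) ≈ 0.946.

δ ≈ 0.946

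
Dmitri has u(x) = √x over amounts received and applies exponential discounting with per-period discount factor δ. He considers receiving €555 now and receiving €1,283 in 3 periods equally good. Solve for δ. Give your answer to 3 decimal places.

The payoff in 3 periods is discounted by δ^3, so u(555) = δ^3·u(1283) and δ^3 = u(555)/u(1283).
With u(x) = √x: δ^3 = √555/√1283 = √(555/1283) = 0.65771.
Taking the cube root: δ = 0.65771^(1/3) ≈ 0.870.

δ ≈ 0.870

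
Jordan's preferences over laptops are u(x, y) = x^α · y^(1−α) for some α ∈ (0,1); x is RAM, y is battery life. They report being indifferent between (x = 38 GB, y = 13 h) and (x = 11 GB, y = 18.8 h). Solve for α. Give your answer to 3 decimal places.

Set the two utilities equal: 38^α·13^(1−α) = 11^α·18.8^(1−α).
(38/11)^α = (18.8/13)^(1−α); take logs: α·ln(38/11) = (1−α)·ln(18.8/13), i.e. α·1.239691 = (1−α)·0.368908.
With A = 1.239691 and B = 0.368908: α·A = (1−α)·B, so α = B/(A+B) = 0.368908/1.608599 ≈ 0.229.

α ≈ 0.229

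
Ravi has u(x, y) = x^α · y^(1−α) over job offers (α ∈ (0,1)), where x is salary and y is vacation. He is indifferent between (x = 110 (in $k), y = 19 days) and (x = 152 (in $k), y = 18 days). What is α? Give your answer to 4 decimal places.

α ≈ 0.1432

Indifference: 110^α · 19^(1−α) = 152^α · 18^(1−α).
Rearrange to (110/152)^α = (18/19)^(1−α) and take logs: α·-0.3234002 = (1−α)·-0.0540672.
So α/(1−α) = (-0.0540672)/(-0.3234002) = 0.1671836, and α = 0.1671836/1.1671836 ≈ 0.1432.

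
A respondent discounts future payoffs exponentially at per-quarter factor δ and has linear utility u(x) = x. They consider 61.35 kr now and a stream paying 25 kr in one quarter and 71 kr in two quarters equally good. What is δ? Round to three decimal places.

δ ≈ 0.770

The stream is worth 25δ + 71δ² today, so 25δ + 71δ² = 61.35.
So 71δ² + 25δ − 61.35 = 0.
The positive root is δ = [−25 + √(25² + 4·71·61.35)] / (2·71) = (−25 + 134.344)/142 ≈ 0.770.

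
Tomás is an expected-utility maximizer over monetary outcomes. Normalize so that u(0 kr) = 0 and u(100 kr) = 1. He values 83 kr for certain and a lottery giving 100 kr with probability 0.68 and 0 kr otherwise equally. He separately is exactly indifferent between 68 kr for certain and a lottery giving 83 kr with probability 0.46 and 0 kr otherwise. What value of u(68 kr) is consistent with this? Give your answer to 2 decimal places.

0.31

The first gamble pins u(83 kr): it must equal 0.68·1 + 0.32·0 = 0.68.
The second indifference gives u(68 kr) = 0.46·u(83 kr) + 0.54·u(0 kr) = 0.46·0.68 + 0.54·0.00 = 0.3128.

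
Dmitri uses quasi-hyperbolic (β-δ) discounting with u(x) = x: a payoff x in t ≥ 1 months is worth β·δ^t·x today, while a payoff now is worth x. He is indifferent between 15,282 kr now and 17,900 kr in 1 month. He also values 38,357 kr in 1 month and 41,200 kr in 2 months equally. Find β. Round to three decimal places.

The second indifference involves only future payoffs, so β cancels: β·δ^1·38357 = β·δ^2·41200, giving δ = 38357/41200 = 0.93100.
The first indifference: 15282 = β·δ·17900, so β = 15282/(δ·17900) = 15282/(0.93100·17900) ≈ 0.917.

β ≈ 0.917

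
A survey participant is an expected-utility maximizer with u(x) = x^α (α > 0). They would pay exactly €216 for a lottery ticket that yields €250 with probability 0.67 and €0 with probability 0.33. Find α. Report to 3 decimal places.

α ≈ 2.740

Since u(0) = 0, the lottery's EU is 0.67·250^α.
Setting u(216) equal to that: 216^α = 0.67·250^α ⇒ (216/250)^α = 0.67.
Take logs: α = ln 0.67 / ln(216/250) ≈ 2.73957.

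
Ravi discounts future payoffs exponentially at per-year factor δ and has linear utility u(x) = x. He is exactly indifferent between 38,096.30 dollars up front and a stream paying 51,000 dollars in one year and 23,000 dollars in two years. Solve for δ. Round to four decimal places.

δ ≈ 0.5900

Present value of the stream is 51000·δ + 23000·δ². Indifference gives 51000δ + 23000δ² = 38096.30.
Rearranged: 23000δ² + 51000δ − 38096.30 = 0.
δ = (−51000 + √(51000² + 4·23000·38096.30)) / (2·23000) = (−51000 + √6105859600.00) / 46000 ≈ 0.5900.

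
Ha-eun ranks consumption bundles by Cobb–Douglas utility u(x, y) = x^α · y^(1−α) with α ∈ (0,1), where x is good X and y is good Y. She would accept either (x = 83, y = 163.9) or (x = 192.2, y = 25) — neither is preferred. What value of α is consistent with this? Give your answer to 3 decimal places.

Set the two utilities equal: 83^α·163.9^(1−α) = 192.2^α·25^(1−α).
Taking logs: α·ln 83 + (1−α)·ln 163.9 = α·ln 192.2 + (1−α)·ln 25, i.e. α·-0.839696 = (1−α)·-1.880381.
With A = -0.839696 and B = -1.880381: α·A = (1−α)·B, so α = B/(A+B) = -1.880381/-2.720077 ≈ 0.691.

α ≈ 0.691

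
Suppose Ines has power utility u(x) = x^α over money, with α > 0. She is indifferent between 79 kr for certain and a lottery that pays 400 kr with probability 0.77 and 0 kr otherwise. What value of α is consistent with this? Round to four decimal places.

EU(lottery) = 0.77·400^α + 0.23·0 = 0.77·400^α.
Indifference: 79^α = 0.77·400^α, so (79/400)^α = 0.77.
Take logs: α = ln 0.77 / ln(79/400) ≈ 0.161136.

α ≈ 0.1611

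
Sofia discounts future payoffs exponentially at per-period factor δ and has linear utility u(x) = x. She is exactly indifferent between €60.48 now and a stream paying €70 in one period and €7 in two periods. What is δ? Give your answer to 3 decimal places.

δ ≈ 0.800

The stream is worth 70δ + 7δ² today, so 70δ + 7δ² = 60.48.
That is, 7δ² + 70δ − 60.48 = 0, a quadratic in δ.
δ = (−70 + √(70² + 4·7·60.48)) / (2·7) = (−70 + √6593.44) / 14 ≈ 0.800.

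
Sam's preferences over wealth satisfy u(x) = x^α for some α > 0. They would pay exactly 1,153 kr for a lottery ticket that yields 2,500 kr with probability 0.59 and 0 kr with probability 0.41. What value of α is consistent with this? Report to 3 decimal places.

EU(lottery) = 0.59·2500^α + 0.41·0 = 0.59·2500^α.
Setting u(1153) equal to that: 1153^α = 0.59·2500^α ⇒ (1153/2500)^α = 0.59.
Taking logs: α·ln(1153/2500) = ln(0.59), so α = -0.527633 / -0.773923 ≈ 0.682.

α ≈ 0.682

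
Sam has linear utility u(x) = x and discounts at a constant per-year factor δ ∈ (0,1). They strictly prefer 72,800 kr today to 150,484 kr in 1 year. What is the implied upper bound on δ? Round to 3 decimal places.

The preference means 72800 > δ·150484.
So δ < 72800/150484 = 0.48377.

δ < 0.484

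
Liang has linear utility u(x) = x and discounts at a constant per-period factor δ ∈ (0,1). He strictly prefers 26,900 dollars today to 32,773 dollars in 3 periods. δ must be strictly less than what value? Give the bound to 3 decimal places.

Comparing present values: 26900 > δ^3·32773.
Hence δ^3 < 26900/32773 = 0.82080, and x ↦ x^(1/3) is increasing on (0,∞).
δ < (26900/32773)^(1/3) ≈ 0.936.

δ < 0.936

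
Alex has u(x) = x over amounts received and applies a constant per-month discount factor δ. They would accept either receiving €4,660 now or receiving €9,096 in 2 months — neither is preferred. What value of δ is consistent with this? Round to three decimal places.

Indifference means u(4660) = δ^2 · u(9096), so δ^2 = u(4660)/u(9096).
With u(x) = x: δ^2 = 4660/9096 = 0.51231.
Hence δ = (0.51231)^(1/2) = 0.71576.

δ ≈ 0.716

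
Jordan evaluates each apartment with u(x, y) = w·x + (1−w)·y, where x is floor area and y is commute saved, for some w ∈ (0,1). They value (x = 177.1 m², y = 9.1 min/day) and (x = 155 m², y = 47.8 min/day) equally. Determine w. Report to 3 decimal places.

Equating utilities: w·177.1 + (1−w)·9.1 = w·155 + (1−w)·47.8.
Collecting terms: w·22.1 = (1−w)·38.7.
Hence w = 38.7/(22.1+38.7) = 38.7/60.8 = 0.637.

w = 0.637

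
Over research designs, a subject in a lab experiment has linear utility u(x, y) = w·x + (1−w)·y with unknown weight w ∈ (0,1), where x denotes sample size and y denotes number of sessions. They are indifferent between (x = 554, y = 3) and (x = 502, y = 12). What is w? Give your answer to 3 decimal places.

Indifference: w·554 + (1−w)·3 = w·502 + (1−w)·12.
w·(554−502) = (1−w)·(12−3), i.e. w·52 = (1−w)·9.
So w/(1−w) = 9/52 = 0.1731, giving w = 9/(52+9) = 0.148.

w = 0.148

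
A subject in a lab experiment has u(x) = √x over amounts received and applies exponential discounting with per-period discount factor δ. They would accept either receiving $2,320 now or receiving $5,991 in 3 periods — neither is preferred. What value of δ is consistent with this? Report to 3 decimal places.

Equating discounted utilities: u(2320) = δ^3·u(5991) ⇒ δ^3 = u(2320)/u(5991).
Since u(x) = √x, δ^3 = √(2320/5991) = 0.62229.
So δ = 0.62229^(1/3) ≈ 0.854.

δ ≈ 0.854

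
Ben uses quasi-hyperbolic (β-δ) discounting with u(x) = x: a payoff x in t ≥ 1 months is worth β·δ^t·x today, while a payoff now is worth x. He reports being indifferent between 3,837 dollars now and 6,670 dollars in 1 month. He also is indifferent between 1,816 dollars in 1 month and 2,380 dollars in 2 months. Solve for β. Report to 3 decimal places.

The second indifference involves only future payoffs, so β cancels: β·δ^1·1816 = β·δ^2·2380, giving δ = 1816/2380 = 0.76303.
Now use the now-vs-future pair: 3837 = β·δ·6670 gives β = 3837/(0.76303·6670) ≈ 0.754.

β ≈ 0.754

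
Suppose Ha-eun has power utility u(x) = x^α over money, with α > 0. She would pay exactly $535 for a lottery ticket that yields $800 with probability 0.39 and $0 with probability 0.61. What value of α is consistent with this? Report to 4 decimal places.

α ≈ 2.3403

EU(lottery) = 0.39·800^α + 0.61·0 = 0.39·800^α.
Equating: 535^α = 0.39·800^α, i.e. 0.6687^α = 0.39.
α = ln(0.39) / ln(535/800) = -0.9416085/-0.4023450 ≈ 2.3403.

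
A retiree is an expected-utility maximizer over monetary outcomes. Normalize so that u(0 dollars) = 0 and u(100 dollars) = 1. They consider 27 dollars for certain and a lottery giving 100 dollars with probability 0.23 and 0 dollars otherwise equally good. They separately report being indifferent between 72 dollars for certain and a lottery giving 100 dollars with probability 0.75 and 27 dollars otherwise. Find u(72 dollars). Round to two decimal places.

From the first indifference, u(27 dollars) = 0.23·u(100 dollars) + 0.77·u(0 dollars) = 0.23·1 + 0.77·0 = 0.23.
The second indifference gives u(72 dollars) = 0.75·u(100 dollars) + 0.25·u(27 dollars) = 0.75·1.00 + 0.25·0.23 = 0.8075.

0.81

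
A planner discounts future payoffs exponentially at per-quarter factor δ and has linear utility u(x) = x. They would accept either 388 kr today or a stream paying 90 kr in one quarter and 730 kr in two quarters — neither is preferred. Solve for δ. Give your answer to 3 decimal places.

δ ≈ 0.670

Equating present values: 388 = 90δ + 730δ².
So 730δ² + 90δ − 388 = 0.
The positive root is δ = [−90 + √(90² + 4·730·388)] / (2·730) = (−90 + 1068.204)/1460 ≈ 0.670.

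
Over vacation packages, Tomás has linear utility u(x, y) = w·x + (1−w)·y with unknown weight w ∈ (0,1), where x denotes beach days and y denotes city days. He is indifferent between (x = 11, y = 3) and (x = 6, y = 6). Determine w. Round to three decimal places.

w = 0.375

u(11,3) = u(6,6) means w·11 + (1−w)·3 = w·6 + (1−w)·6.
w·(11−6) = (1−w)·(6−3), i.e. w·5 = (1−w)·3.
Hence w = 3/(5+3) = 3/8 = 0.375.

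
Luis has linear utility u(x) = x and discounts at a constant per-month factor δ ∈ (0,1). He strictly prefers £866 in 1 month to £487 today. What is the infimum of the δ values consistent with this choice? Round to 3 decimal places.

δ > 0.562

Under u(x) = x this choice says 487 < δ·866.
Dividing through by 866 gives δ > 0.56236.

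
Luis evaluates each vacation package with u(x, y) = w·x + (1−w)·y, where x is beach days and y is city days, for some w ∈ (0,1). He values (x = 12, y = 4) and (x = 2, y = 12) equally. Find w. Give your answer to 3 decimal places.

w = 0.444

Equating utilities: w·12 + (1−w)·4 = w·2 + (1−w)·12.
w·(12−2) = (1−w)·(12−4), i.e. w·10 = (1−w)·8.
So w/(1−w) = 8/10 = 0.8000, giving w = 8/(10+8) = 0.444.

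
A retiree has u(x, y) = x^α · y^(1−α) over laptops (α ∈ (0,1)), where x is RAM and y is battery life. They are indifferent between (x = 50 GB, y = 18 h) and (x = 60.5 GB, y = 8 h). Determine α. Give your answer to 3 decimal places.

The Cobb–Douglas utilities coincide, so 50^α·18^(1−α) = 60.5^α·8^(1−α).
(50/60.5)^α = (8/18)^(1−α); take logs: α·ln(50/60.5) = (1−α)·ln(8/18), i.e. α·-0.190620 = (1−α)·-0.810930.
Thus α·(-1.001550) = -0.810930, so α = -0.810930/-1.001550 ≈ 0.810.

α ≈ 0.810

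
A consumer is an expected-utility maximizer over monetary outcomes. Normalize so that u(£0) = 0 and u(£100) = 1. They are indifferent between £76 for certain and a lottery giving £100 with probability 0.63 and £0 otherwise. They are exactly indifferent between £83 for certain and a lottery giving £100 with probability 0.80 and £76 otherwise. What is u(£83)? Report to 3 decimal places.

The first gamble pins u(£76): it must equal 0.63·1 + 0.37·0 = 0.63.
Chaining: u(£83) = 0.80·1.00 + 0.20·0.63 = 0.9260.

0.926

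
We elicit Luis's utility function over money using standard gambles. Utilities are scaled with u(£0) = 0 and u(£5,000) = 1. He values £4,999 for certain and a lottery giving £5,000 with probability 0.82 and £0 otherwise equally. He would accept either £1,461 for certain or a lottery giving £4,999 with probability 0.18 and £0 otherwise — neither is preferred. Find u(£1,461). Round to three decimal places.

The first gamble pins u(£4,999): it must equal 0.82·1 + 0.18·0 = 0.82.
The second indifference gives u(£1,461) = 0.18·u(£4,999) + 0.82·u(£0) = 0.18·0.82 + 0.82·0.00 = 0.1476.

0.148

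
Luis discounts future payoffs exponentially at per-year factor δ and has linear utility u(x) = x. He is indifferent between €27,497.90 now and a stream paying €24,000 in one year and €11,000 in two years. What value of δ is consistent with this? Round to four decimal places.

δ ≈ 0.8300

The stream is worth 24000δ + 11000δ² today, so 24000δ + 11000δ² = 27497.90.
That is, 11000δ² + 24000δ − 27497.90 = 0, a quadratic in δ.
δ = (−24000 + √(24000² + 4·11000·27497.90)) / (2·11000) = (−24000 + √1785907600.00) / 22000 ≈ 0.8300.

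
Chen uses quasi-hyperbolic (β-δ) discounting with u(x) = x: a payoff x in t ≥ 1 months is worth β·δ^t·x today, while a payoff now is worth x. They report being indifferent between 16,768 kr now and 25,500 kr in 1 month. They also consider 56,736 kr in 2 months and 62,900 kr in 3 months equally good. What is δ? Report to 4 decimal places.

δ ≈ 0.9020

Both payoffs in the second observation are in the future, so β drops out: δ^2·56736 = δ^3·62900 ⇒ δ = 56736/62900 = 0.90200.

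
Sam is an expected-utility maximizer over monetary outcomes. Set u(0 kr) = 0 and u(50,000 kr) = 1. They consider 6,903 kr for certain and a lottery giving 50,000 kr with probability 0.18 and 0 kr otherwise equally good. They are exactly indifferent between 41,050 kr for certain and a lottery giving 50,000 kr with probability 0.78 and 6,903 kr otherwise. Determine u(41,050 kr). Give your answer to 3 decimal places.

0.820

First, u(6,903 kr) = 0.18·u(50,000 kr) + 0.82·u(0 kr) = 0.18.
The second indifference gives u(41,050 kr) = 0.78·u(50,000 kr) + 0.22·u(6,903 kr) = 0.78·1.00 + 0.22·0.18 = 0.8196.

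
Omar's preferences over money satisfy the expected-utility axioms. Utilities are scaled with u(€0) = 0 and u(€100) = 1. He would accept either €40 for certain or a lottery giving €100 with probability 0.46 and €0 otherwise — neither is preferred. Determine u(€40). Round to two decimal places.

0.46

u(€40) equals the lottery's expected utility: 0.46·1 + 0.54·0 = 0.46.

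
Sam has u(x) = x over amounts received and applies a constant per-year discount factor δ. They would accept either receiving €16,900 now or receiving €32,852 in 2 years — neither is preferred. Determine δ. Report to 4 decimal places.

Equating discounted utilities: u(16900) = δ^2·u(32852) ⇒ δ^2 = u(16900)/u(32852).
With u(x) = x: δ^2 = 16900/32852 = 0.51443.
So δ = 0.51443^(1/2) ≈ 0.7172.

δ ≈ 0.7172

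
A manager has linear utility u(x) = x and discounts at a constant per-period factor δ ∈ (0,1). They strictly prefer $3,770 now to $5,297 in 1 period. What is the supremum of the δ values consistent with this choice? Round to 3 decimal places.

δ < 0.712

Comparing present values: 3770 > δ·5297.
Dividing through by 5297 gives δ < 0.71172.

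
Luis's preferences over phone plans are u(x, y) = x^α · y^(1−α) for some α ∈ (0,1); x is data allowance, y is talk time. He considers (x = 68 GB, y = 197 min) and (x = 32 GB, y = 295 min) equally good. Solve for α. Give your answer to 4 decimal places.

The Cobb–Douglas utilities coincide, so 68^α·197^(1−α) = 32^α·295^(1−α).
Rearrange to (68/32)^α = (295/197)^(1−α) and take logs: α·0.7537718 = (1−α)·0.4037716.
So α/(1−α) = (0.4037716)/(0.7537718) = 0.5356682, and α = 0.5356682/1.5356682 ≈ 0.3488.

α ≈ 0.3488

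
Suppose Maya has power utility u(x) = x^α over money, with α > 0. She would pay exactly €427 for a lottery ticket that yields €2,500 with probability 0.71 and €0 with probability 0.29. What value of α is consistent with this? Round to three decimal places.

The lottery's expected utility is 0.71·u(2500) + 0.29·u(0) = 0.71·2500^α (since u(0) = 0 for α > 0).
Setting u(427) equal to that: 427^α = 0.71·2500^α ⇒ (427/2500)^α = 0.71.
Take logs: α = ln 0.71 / ln(427/2500) ≈ 0.19380.

α ≈ 0.194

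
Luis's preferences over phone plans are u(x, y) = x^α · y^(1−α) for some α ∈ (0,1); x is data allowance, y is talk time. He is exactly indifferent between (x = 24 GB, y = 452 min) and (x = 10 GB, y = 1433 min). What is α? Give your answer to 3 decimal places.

α ≈ 0.569

Indifference: 24^α · 452^(1−α) = 10^α · 1433^(1−α).
Taking logs: α·ln 24 + (1−α)·ln 452 = α·ln 10 + (1−α)·ln 1433, i.e. α·0.875469 = (1−α)·1.153843.
So α/(1−α) = (1.153843)/(0.875469) = 1.317971, and α = 1.317971/2.317971 ≈ 0.569.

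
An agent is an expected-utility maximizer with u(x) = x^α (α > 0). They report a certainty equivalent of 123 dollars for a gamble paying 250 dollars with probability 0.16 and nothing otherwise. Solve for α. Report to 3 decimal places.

α ≈ 2.584

The lottery's expected utility is 0.16·u(250) + 0.84·u(0) = 0.16·250^α (since u(0) = 0 for α > 0).
Equating: 123^α = 0.16·250^α, i.e. 0.4920^α = 0.16.
α = ln(0.16) / ln(123/250) = -1.832581/-0.709277 ≈ 2.584.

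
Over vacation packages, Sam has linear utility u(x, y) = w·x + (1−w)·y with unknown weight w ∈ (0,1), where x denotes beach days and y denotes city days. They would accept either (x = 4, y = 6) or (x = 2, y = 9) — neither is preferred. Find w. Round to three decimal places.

Equating utilities: w·4 + (1−w)·6 = w·2 + (1−w)·9.
w·(4−2) = (1−w)·(9−6), i.e. w·2 = (1−w)·3.
Hence w = 3/(2+3) = 3/5 = 0.600.

w = 0.600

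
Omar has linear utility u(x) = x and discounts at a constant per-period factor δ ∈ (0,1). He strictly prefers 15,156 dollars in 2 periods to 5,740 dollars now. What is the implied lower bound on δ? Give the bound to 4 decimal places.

The preference means 5740 < δ^2·15156.
Dividing by 15156: δ^2 > 0.37873. Both sides are positive, so the square root keeps the direction.
δ > (5740/15156)^(1/2) ≈ 0.6154.

δ > 0.6154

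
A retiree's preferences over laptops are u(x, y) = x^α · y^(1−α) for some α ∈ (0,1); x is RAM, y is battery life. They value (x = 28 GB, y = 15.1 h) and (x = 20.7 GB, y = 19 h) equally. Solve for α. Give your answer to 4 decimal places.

Indifference: 28^α · 15.1^(1−α) = 20.7^α · 19^(1−α).
Rearrange to (28/20.7)^α = (19/15.1)^(1−α) and take logs: α·0.3020708 = (1−α)·0.2297442.
Thus α·(0.5318150) = 0.2297442, so α = 0.2297442/0.5318150 ≈ 0.4320.

α ≈ 0.4320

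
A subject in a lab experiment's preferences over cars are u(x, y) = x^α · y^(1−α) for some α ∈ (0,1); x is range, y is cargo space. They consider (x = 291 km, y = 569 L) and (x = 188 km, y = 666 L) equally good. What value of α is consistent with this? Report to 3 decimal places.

Indifference: 291^α · 569^(1−α) = 188^α · 666^(1−α).
Rearrange to (291/188)^α = (666/569)^(1−α) and take logs: α·0.436881 = (1−α)·0.157409.
So α/(1−α) = (0.157409)/(0.436881) = 0.360302, and α = 0.360302/1.360302 ≈ 0.265.

α ≈ 0.265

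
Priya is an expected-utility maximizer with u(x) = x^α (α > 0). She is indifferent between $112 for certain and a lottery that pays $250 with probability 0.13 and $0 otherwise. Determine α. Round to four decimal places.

α ≈ 2.5409

EU(lottery) = 0.13·250^α + 0.87·0 = 0.13·250^α.
Equating: 112^α = 0.13·250^α, i.e. 0.4480^α = 0.13.
α = ln(0.13) / ln(112/250) = -2.0402208/-0.8029620 ≈ 2.5409.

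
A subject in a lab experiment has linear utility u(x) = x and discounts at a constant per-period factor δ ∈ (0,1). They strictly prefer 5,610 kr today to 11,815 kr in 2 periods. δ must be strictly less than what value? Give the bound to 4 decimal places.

δ < 0.6891

The preference means 5610 > δ^2·11815.
Dividing by 11815: δ^2 < 0.47482. Both sides are positive, so the square root keeps the direction.
δ < (5610/11815)^(1/2) ≈ 0.6891.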